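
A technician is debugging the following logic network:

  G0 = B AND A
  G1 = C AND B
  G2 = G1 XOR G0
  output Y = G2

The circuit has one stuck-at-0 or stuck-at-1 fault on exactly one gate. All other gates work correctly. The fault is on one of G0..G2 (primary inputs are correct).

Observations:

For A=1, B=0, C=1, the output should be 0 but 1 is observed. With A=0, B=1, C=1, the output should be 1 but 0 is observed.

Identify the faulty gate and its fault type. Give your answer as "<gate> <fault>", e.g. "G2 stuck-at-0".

Fault-free values for test 1 (A=1, B=0, C=1): G0=0, G1=0, G2=0, giving Y=0. Observed 1.
Test 1: faults giving observed 1 are {G0 stuck-at-1, G1 stuck-at-1, G2 stuck-at-1}.
Test 2 (A=0, B=1, C=1): fault-free G0=0, G1=1, G2=1 → 1; observed 0. Eliminates G1 stuck-at-1, G2 stuck-at-1.
Only G0 stuck-at-1 is consistent with every test.

G0 stuck-at-1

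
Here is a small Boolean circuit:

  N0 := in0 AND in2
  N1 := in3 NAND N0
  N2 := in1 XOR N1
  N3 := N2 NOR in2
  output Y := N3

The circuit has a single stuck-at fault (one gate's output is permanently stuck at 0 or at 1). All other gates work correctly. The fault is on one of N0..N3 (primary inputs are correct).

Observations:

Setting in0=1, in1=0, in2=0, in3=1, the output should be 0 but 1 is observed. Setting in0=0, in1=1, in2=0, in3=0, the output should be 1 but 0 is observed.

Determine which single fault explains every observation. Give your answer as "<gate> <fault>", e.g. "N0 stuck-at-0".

N1 stuck-at-0

Fault-free values for test 1 (in0=1, in1=0, in2=0, in3=1): N0=0, N1=1, N2=1, N3=0, giving Y=0. Observed 1.
Test 1: faults giving observed 1 are {N0 stuck-at-1, N1 stuck-at-0, N2 stuck-at-0, N3 stuck-at-1}.
Test 2 (in0=0, in1=1, in2=0, in3=0): fault-free N0=0, N1=1, N2=0, N3=1 → 1; observed 0. Eliminates N0 stuck-at-1, N2 stuck-at-0, N3 stuck-at-1.
Only N1 stuck-at-0 is consistent with every test.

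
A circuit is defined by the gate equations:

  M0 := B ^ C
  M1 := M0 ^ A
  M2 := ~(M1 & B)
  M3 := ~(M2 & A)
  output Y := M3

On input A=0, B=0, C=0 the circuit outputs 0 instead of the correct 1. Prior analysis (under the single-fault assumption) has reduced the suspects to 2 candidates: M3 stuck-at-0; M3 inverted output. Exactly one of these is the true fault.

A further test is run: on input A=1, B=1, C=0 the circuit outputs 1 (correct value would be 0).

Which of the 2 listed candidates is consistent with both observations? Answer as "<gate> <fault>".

Evaluate each candidate on input A=1, B=1, C=0:
  M3 stuck-at-0: M0=1, M1=0, M2=1, M3=0 [stuck-at-0] → 0 — eliminated
  M3 inverted output: M0=1, M1=0, M2=1, M3=1 [inverted output] → 1 — matches
Only M3 inverted output reproduces the observed 1.

M3 inverted output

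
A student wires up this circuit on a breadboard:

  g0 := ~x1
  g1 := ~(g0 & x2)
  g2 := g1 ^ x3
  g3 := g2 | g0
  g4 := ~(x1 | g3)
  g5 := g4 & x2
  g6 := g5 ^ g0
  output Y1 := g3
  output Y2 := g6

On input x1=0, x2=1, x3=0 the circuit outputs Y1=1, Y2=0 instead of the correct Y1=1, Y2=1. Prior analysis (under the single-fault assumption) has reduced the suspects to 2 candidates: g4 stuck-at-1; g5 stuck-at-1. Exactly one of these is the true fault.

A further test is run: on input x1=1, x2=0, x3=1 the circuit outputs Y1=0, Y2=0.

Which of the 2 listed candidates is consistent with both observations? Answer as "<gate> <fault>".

g4 stuck-at-1

Evaluate each candidate on input x1=1, x2=0, x3=1:
  g4 stuck-at-1: g0=0, g1=1, g2=0, g3=0, g4=1 [stuck-at-1], g5=0, g6=0 → Y1=0, Y2=0 — matches
  g5 stuck-at-1: g0=0, g1=1, g2=0, g3=0, g4=0, g5=1 [stuck-at-1], g6=1 → Y1=0, Y2=1 — eliminated
Only g4 stuck-at-1 reproduces the observed Y1=0, Y2=0.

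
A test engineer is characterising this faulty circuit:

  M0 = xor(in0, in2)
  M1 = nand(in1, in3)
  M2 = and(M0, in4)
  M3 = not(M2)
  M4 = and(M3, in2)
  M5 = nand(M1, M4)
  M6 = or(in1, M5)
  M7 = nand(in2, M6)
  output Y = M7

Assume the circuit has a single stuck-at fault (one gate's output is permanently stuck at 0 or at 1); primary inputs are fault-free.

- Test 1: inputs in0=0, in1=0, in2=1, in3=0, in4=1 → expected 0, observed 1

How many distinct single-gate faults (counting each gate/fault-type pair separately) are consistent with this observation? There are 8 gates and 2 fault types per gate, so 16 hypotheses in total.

7

Fault-free: M0=1, M1=1, M2=1, M3=0, M4=0, M5=1, M6=1, M7=0 → 0. Observed 1.
  M0: stuck-at-0 ✓; others ✗
  M1: none of the 2 fault types match ✗
  M2: stuck-at-0 ✓; others ✗
  M3: stuck-at-1 ✓; others ✗
  M4: stuck-at-1 ✓; others ✗
  M5: stuck-at-0 ✓; others ✗
  M6: stuck-at-0 ✓; others ✗
  M7: stuck-at-1 ✓; others ✗
Consistent faults: {M0 stuck-at-0, M2 stuck-at-0, M3 stuck-at-1, M4 stuck-at-1, M5 stuck-at-0, M6 stuck-at-0, M7 stuck-at-1} — 7 in all.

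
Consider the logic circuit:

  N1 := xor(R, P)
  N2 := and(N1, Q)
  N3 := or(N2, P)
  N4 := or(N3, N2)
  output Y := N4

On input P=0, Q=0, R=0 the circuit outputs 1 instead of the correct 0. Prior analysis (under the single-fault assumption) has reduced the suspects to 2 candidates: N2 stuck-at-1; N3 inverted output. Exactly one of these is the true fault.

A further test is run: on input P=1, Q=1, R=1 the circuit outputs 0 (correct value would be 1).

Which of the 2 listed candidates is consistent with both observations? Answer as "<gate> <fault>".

N3 inverted output

Evaluate each candidate on input P=1, Q=1, R=1:
  N2 stuck-at-1: N1=0, N2=1 [stuck-at-1], N3=1, N4=1 → 1 — eliminated
  N3 inverted output: N1=0, N2=0, N3=0 [inverted output], N4=0 → 0 — matches
Only N3 inverted output reproduces the observed 0.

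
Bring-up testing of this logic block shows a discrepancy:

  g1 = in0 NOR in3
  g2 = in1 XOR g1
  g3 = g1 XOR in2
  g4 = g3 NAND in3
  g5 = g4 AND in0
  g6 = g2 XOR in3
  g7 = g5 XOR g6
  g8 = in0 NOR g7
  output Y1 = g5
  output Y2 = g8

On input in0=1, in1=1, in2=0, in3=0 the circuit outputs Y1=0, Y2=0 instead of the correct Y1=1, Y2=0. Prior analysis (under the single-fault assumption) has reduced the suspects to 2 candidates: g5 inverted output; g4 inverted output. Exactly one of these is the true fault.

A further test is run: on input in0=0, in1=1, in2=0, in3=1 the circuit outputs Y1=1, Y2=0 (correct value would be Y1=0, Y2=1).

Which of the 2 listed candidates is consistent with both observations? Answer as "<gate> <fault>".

g5 inverted output

Evaluate each candidate on input in0=0, in1=1, in2=0, in3=1:
  g5 inverted output: g1=0, g2=1, g3=0, g4=1, g5=1 [inverted output], g6=0, g7=1, g8=0 → Y1=1, Y2=0 — matches
  g4 inverted output: g1=0, g2=1, g3=0, g4=0 [inverted output], g5=0, g6=0, g7=0, g8=1 → Y1=0, Y2=1 — eliminated
Only g5 inverted output reproduces the observed Y1=1, Y2=0.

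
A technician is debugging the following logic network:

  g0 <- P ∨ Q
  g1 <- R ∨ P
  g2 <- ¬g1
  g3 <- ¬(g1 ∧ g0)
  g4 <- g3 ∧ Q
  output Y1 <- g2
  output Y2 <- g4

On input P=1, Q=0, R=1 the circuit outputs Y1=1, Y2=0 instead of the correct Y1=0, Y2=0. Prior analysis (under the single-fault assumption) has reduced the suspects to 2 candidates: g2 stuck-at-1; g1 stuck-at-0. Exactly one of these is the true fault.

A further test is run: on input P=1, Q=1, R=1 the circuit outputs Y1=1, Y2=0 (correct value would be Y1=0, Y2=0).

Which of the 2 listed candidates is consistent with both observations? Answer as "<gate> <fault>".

g2 stuck-at-1

Evaluate each candidate on input P=1, Q=1, R=1:
  g2 stuck-at-1: g0=1, g1=1, g2=1 [stuck-at-1], g3=0, g4=0 → Y1=1, Y2=0 — matches
  g1 stuck-at-0: g0=1, g1=0 [stuck-at-0], g2=1, g3=1, g4=1 → Y1=1, Y2=1 — eliminated
Only g2 stuck-at-1 reproduces the observed Y1=1, Y2=0.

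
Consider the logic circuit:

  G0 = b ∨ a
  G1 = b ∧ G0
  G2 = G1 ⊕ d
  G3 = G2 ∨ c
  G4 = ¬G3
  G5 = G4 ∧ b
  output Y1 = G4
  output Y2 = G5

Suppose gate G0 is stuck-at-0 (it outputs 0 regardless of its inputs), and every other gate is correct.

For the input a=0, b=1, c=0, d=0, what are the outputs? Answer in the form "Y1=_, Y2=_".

Propagate with G0 forced: G0=0 [stuck-at-0], G1=0, G2=0, G3=0, G4=1, G5=1.
So the outputs are Y1=1, Y2=1. (Without the fault they would be Y1=0, Y2=0.)

Y1=1, Y2=1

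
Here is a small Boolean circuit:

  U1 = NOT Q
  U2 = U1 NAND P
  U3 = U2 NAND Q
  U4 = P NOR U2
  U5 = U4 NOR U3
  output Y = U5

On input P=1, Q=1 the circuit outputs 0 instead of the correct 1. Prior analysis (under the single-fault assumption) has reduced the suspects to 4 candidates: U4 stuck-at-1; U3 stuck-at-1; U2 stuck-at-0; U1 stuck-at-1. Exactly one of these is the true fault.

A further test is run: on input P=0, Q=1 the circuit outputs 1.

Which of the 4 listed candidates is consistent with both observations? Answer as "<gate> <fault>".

Evaluate each candidate on input P=0, Q=1:
  U4 stuck-at-1: U1=0, U2=1, U3=0, U4=1 [stuck-at-1], U5=0 → 0 — eliminated
  U3 stuck-at-1: U1=0, U2=1, U3=1 [stuck-at-1], U4=0, U5=0 → 0 — eliminated
  U2 stuck-at-0: U1=0, U2=0 [stuck-at-0], U3=1, U4=1, U5=0 → 0 — eliminated
  U1 stuck-at-1: U1=1 [stuck-at-1], U2=1, U3=0, U4=0, U5=1 → 1 — matches
Only U1 stuck-at-1 reproduces the observed 1.

U1 stuck-at-1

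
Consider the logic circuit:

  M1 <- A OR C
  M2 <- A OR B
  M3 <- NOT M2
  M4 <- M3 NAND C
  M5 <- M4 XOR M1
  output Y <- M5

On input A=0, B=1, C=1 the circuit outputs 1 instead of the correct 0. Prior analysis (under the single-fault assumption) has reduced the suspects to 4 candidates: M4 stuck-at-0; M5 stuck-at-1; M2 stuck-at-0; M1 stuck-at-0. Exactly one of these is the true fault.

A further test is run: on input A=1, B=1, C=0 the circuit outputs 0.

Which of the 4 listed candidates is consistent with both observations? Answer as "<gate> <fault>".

M2 stuck-at-0

Evaluate each candidate on input A=1, B=1, C=0:
  M4 stuck-at-0: M1=1, M2=1, M3=0, M4=0 [stuck-at-0], M5=1 → 1 — eliminated
  M5 stuck-at-1: M1=1, M2=1, M3=0, M4=1, M5=1 [stuck-at-1] → 1 — eliminated
  M2 stuck-at-0: M1=1, M2=0 [stuck-at-0], M3=1, M4=1, M5=0 → 0 — matches
  M1 stuck-at-0: M1=0 [stuck-at-0], M2=1, M3=0, M4=1, M5=1 → 1 — eliminated
Only M2 stuck-at-0 reproduces the observed 0.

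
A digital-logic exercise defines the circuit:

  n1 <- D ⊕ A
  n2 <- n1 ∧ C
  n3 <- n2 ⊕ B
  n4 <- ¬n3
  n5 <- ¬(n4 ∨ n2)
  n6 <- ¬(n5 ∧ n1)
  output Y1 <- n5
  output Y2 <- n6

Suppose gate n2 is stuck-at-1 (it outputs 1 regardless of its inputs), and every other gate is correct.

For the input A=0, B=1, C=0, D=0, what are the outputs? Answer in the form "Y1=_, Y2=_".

Y1=0, Y2=1

Propagate with n2 forced: n1=0, n2=1 [stuck-at-1], n3=0, n4=1, n5=0, n6=1.
So the outputs are Y1=0, Y2=1. (Without the fault they would be Y1=1, Y2=1.)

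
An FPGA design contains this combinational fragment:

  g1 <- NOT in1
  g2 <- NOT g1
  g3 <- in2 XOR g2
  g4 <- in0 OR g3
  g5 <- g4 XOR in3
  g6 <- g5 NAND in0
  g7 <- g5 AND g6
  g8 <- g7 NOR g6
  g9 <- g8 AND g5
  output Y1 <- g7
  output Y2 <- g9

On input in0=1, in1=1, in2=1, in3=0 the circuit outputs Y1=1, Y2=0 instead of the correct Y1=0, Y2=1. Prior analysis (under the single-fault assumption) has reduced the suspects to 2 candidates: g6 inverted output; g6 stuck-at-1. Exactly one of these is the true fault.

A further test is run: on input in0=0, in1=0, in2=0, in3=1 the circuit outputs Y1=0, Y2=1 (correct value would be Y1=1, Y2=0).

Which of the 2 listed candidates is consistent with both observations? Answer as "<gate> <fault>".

g6 inverted output

Evaluate each candidate on input in0=0, in1=0, in2=0, in3=1:
  g6 inverted output: g1=1, g2=0, g3=0, g4=0, g5=1, g6=0 [inverted output], g7=0, g8=1, g9=1 → Y1=0, Y2=1 — matches
  g6 stuck-at-1: g1=1, g2=0, g3=0, g4=0, g5=1, g6=1 [stuck-at-1], g7=1, g8=0, g9=0 → Y1=1, Y2=0 — eliminated
Only g6 inverted output reproduces the observed Y1=0, Y2=1.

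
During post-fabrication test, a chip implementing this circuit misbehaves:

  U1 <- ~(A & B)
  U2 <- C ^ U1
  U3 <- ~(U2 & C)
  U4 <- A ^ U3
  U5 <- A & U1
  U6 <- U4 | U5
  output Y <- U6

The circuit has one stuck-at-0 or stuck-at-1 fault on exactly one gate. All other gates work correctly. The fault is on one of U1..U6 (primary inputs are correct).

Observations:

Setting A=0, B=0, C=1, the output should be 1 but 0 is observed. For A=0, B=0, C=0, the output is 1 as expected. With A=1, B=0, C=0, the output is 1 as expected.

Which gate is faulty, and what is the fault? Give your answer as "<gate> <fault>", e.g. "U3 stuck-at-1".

Fault-free values for test 1 (A=0, B=0, C=1): U1=1, U2=0, U3=1, U4=1, U5=0, U6=1, giving Y=1. Observed 0.
Test 1: faults giving observed 0 are {U1 stuck-at-0, U2 stuck-at-1, U3 stuck-at-0, U4 stuck-at-0, U6 stuck-at-0}.
Test 2 (A=0, B=0, C=0): fault-free U1=1, U2=1, U3=1, U4=1, U5=0, U6=1 → 1; observed 1. Eliminates U3 stuck-at-0, U4 stuck-at-0, U6 stuck-at-0.
Test 3 (A=1, B=0, C=0): fault-free U1=1, U2=1, U3=1, U4=0, U5=1, U6=1 → 1; observed 1. Eliminates U1 stuck-at-0.
Only U2 stuck-at-1 is consistent with every test.

U2 stuck-at-1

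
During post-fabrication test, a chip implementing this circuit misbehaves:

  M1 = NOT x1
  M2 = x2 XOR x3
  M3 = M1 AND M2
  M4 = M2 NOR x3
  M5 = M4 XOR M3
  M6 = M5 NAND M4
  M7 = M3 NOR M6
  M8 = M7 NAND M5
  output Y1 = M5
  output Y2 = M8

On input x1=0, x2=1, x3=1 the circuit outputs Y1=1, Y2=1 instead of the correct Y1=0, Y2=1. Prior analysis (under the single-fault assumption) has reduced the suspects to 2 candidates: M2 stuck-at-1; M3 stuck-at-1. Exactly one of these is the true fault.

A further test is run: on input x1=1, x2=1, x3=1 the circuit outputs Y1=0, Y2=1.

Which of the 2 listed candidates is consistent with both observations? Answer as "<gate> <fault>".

Evaluate each candidate on input x1=1, x2=1, x3=1:
  M2 stuck-at-1: M1=0, M2=1 [stuck-at-1], M3=0, M4=0, M5=0, M6=1, M7=0, M8=1 → Y1=0, Y2=1 — matches
  M3 stuck-at-1: M1=0, M2=0, M3=1 [stuck-at-1], M4=0, M5=1, M6=1, M7=0, M8=1 → Y1=1, Y2=1 — eliminated
Only M2 stuck-at-1 reproduces the observed Y1=0, Y2=1.

M2 stuck-at-1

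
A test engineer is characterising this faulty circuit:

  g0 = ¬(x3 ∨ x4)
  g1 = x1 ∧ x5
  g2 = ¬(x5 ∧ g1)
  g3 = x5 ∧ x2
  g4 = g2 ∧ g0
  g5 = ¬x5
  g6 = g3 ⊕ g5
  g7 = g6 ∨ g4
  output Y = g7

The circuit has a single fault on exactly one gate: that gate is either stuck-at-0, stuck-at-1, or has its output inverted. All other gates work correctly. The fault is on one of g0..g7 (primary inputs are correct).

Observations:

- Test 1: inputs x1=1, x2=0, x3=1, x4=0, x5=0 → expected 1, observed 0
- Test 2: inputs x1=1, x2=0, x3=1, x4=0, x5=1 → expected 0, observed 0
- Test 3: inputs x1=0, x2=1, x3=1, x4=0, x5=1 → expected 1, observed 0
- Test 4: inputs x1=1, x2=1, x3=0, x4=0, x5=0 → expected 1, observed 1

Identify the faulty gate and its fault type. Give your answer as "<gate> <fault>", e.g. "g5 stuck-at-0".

Fault-free values for test 1 (x1=1, x2=0, x3=1, x4=0, x5=0): g0=0, g1=0, g2=1, g3=0, g4=0, g5=1, g6=1, g7=1, giving Y=1. Observed 0.
Test 1: faults giving observed 0 are {g3 stuck-at-1, g3 inverted output, g5 stuck-at-0, g5 inverted output, g6 stuck-at-0, g6 inverted output, g7 stuck-at-0, g7 inverted output}.
Test 2 (x1=1, x2=0, x3=1, x4=0, x5=1): fault-free g0=0, g1=1, g2=0, g3=0, g4=0, g5=0, g6=0, g7=0 → 0; observed 0. Eliminates g3 stuck-at-1, g3 inverted output, g5 inverted output, g6 inverted output, g7 inverted output.
Test 3 (x1=0, x2=1, x3=1, x4=0, x5=1): fault-free g0=0, g1=0, g2=1, g3=1, g4=0, g5=0, g6=1, g7=1 → 1; observed 0. Eliminates g5 stuck-at-0.
Test 4 (x1=1, x2=1, x3=0, x4=0, x5=0): fault-free g0=1, g1=0, g2=1, g3=0, g4=1, g5=1, g6=1, g7=1 → 1; observed 1. Eliminates g7 stuck-at-0.
Only g6 stuck-at-0 is consistent with every test.

g6 stuck-at-0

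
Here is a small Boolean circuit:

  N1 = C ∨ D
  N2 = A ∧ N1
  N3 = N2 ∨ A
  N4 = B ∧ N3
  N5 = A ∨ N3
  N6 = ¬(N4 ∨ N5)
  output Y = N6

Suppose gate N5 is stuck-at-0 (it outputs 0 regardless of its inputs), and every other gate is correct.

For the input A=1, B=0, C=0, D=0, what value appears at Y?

Propagate with N5 forced: N1=0, N2=0, N3=1, N4=0, N5=0 [stuck-at-0], N6=1.
So Y = 1. (Without the fault it would be 0.)

1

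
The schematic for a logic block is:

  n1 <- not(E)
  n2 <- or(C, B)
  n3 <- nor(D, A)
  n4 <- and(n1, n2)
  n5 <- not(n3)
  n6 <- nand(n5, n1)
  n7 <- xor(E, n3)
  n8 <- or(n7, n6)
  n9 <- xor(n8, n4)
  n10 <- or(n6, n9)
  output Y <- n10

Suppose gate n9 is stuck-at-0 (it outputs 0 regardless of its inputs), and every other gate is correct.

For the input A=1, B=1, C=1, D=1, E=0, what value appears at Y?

Propagate with n9 forced: n1=1, n2=1, n3=0, n4=1, n5=1, n6=0, n7=0, n8=0, n9=0 [stuck-at-0], n10=0.
So Y = 0. (Without the fault it would be 1.)

0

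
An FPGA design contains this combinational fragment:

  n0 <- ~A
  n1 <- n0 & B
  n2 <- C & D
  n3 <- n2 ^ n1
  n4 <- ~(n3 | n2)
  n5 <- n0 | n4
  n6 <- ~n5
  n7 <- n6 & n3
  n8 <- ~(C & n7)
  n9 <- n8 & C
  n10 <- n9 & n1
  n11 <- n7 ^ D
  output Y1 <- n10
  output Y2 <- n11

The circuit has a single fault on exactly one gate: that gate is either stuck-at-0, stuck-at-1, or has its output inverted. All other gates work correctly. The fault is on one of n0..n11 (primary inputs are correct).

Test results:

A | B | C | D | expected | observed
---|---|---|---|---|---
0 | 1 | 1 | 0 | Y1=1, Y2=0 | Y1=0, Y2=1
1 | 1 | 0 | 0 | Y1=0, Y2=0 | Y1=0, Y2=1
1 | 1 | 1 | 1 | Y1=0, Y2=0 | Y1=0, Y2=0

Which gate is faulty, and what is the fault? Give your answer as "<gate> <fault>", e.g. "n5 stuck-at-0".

Fault-free values for test 1 (A=0, B=1, C=1, D=0): n0=1, n1=1, n2=0, n3=1, n4=0, n5=1, n6=0, n7=0, n8=1, n9=1, n10=1, n11=0, giving Y1=1, Y2=0. Observed Y1=0, Y2=1.
Test 1: faults giving observed Y1=0, Y2=1 are {n5 stuck-at-0, n5 inverted output, n6 stuck-at-1, n6 inverted output, n7 stuck-at-1, n7 inverted output}.
Test 2 (A=1, B=1, C=0, D=0): fault-free n0=0, n1=0, n2=0, n3=0, n4=1, n5=1, n6=0, n7=0, n8=1, n9=0, n10=0, n11=0 → Y1=0, Y2=0; observed Y1=0, Y2=1. Eliminates n5 stuck-at-0, n5 inverted output, n6 stuck-at-1, n6 inverted output.
Test 3 (A=1, B=1, C=1, D=1): fault-free n0=0, n1=0, n2=1, n3=1, n4=0, n5=0, n6=1, n7=1, n8=0, n9=0, n10=0, n11=0 → Y1=0, Y2=0; observed Y1=0, Y2=0. Eliminates n7 inverted output.
Only n7 stuck-at-1 is consistent with every test.

n7 stuck-at-1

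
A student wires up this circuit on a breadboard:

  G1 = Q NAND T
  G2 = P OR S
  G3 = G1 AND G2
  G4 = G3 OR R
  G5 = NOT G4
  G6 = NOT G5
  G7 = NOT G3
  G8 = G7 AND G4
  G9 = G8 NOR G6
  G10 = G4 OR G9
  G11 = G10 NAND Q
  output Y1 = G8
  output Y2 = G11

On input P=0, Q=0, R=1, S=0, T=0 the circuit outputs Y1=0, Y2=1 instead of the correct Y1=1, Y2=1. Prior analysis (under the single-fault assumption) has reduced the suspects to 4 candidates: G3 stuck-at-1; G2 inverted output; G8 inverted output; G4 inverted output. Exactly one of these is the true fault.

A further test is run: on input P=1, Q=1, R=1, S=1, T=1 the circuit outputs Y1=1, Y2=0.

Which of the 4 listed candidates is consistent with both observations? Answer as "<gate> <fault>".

Evaluate each candidate on input P=1, Q=1, R=1, S=1, T=1:
  G3 stuck-at-1: G1=0, G2=1, G3=1 [stuck-at-1], G4=1, G5=0, G6=1, G7=0, G8=0, G9=0, G10=1, G11=0 → Y1=0, Y2=0 — eliminated
  G2 inverted output: G1=0, G2=0 [inverted output], G3=0, G4=1, G5=0, G6=1, G7=1, G8=1, G9=0, G10=1, G11=0 → Y1=1, Y2=0 — matches
  G8 inverted output: G1=0, G2=1, G3=0, G4=1, G5=0, G6=1, G7=1, G8=0 [inverted output], G9=0, G10=1, G11=0 → Y1=0, Y2=0 — eliminated
  G4 inverted output: G1=0, G2=1, G3=0, G4=0 [inverted output], G5=1, G6=0, G7=1, G8=0, G9=1, G10=1, G11=0 → Y1=0, Y2=0 — eliminated
Only G2 inverted output reproduces the observed Y1=1, Y2=0.

G2 inverted output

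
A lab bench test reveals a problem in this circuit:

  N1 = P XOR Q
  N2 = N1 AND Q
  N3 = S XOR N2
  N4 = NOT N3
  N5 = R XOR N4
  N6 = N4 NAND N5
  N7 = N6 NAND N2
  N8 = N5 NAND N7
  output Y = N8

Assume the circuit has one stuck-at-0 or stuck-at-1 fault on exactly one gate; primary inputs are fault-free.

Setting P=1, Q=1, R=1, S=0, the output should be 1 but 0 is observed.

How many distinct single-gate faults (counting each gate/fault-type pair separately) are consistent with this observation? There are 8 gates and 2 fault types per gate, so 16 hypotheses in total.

Fault-free: N1=0, N2=0, N3=0, N4=1, N5=0, N6=1, N7=1, N8=1 → 1. Observed 0.
  N1: none of the 2 fault types match ✗
  N2: none of the 2 fault types match ✗
  N3: stuck-at-1 ✓; others ✗
  N4: stuck-at-0 ✓; others ✗
  N5: stuck-at-1 ✓; others ✗
  N6: none of the 2 fault types match ✗
  N7: none of the 2 fault types match ✗
  N8: stuck-at-0 ✓; others ✗
Consistent faults: {N3 stuck-at-1, N4 stuck-at-0, N5 stuck-at-1, N8 stuck-at-0} — 4 in all.

4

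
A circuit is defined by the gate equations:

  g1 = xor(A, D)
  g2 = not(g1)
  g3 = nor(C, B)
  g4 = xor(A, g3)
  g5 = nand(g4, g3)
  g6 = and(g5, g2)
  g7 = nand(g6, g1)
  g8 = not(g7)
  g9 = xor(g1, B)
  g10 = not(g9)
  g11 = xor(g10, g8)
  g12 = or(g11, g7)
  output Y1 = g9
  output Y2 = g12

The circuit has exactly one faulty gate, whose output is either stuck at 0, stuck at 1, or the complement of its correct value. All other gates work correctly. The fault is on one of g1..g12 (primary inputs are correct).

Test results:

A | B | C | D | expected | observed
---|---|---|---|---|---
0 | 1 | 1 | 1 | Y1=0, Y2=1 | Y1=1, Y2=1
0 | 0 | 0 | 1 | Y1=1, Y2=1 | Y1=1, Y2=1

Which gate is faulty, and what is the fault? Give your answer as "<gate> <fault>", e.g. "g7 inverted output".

g9 stuck-at-1

Fault-free values for test 1 (A=0, B=1, C=1, D=1): g1=1, g2=0, g3=0, g4=0, g5=1, g6=0, g7=1, g8=0, g9=0, g10=1, g11=1, g12=1, giving Y1=0, Y2=1. Observed Y1=1, Y2=1.
Test 1: faults giving observed Y1=1, Y2=1 are {g1 stuck-at-0, g1 inverted output, g9 stuck-at-1, g9 inverted output}.
Test 2 (A=0, B=0, C=0, D=1): fault-free g1=1, g2=0, g3=1, g4=1, g5=0, g6=0, g7=1, g8=0, g9=1, g10=0, g11=0, g12=1 → Y1=1, Y2=1; observed Y1=1, Y2=1. Eliminates g1 stuck-at-0, g1 inverted output, g9 inverted output.
Only g9 stuck-at-1 is consistent with every test.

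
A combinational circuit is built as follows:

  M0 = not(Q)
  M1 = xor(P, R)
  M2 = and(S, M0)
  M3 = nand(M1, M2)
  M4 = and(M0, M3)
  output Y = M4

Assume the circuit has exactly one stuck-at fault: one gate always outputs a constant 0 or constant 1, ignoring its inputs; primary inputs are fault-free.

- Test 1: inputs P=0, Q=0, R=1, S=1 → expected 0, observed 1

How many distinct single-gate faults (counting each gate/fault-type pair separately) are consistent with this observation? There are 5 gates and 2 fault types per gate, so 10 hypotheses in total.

4

Fault-free: M0=1, M1=1, M2=1, M3=0, M4=0 → 0. Observed 1.
  M0 stuck-at-0: output 0 ✗
  M0 stuck-at-1: output 0 ✗
  M1 stuck-at-0: output 1 ✓
  M1 stuck-at-1: output 0 ✗
  M2 stuck-at-0: output 1 ✓
  M2 stuck-at-1: output 0 ✗
  M3 stuck-at-0: output 0 ✗
  M3 stuck-at-1: output 1 ✓
  M4 stuck-at-0: output 0 ✗
  M4 stuck-at-1: output 1 ✓
Consistent faults: {M1 stuck-at-0, M2 stuck-at-0, M3 stuck-at-1, M4 stuck-at-1} — 4 in all.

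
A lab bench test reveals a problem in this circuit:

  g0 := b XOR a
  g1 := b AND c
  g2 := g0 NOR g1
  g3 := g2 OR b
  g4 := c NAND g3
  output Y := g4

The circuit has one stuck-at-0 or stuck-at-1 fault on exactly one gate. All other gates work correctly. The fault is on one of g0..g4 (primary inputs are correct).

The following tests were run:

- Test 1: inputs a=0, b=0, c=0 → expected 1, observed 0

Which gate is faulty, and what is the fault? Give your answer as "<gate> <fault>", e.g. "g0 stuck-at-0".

g4 stuck-at-0

Fault-free values for test 1 (a=0, b=0, c=0): g0=0, g1=0, g2=1, g3=1, g4=1, giving Y=1. Observed 0.
Test 1: faults giving observed 0 are {g4 stuck-at-0}.
Only g4 stuck-at-0 is consistent with every test.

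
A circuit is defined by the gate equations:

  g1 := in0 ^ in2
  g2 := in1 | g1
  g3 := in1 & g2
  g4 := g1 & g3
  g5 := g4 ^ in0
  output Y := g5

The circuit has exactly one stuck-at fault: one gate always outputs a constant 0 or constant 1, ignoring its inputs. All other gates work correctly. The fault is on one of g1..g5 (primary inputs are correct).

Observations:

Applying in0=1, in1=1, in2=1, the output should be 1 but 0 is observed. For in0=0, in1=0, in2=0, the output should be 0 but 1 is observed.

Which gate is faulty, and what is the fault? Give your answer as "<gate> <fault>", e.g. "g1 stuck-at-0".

Fault-free values for test 1 (in0=1, in1=1, in2=1): g1=0, g2=1, g3=1, g4=0, g5=1, giving Y=1. Observed 0.
Test 1: faults giving observed 0 are {g1 stuck-at-1, g4 stuck-at-1, g5 stuck-at-0}.
Test 2 (in0=0, in1=0, in2=0): fault-free g1=0, g2=0, g3=0, g4=0, g5=0 → 0; observed 1. Eliminates g1 stuck-at-1, g5 stuck-at-0.
Only g4 stuck-at-1 is consistent with every test.

g4 stuck-at-1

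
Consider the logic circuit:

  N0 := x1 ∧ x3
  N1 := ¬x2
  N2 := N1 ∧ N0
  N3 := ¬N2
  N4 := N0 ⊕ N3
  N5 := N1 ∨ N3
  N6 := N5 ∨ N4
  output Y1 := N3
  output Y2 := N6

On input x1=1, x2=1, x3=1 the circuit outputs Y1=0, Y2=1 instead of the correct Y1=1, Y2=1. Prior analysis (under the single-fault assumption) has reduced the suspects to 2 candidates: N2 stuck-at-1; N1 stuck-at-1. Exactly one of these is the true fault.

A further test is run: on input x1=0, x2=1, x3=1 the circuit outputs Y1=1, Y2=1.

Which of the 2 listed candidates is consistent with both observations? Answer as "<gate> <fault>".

Evaluate each candidate on input x1=0, x2=1, x3=1:
  N2 stuck-at-1: N0=0, N1=0, N2=1 [stuck-at-1], N3=0, N4=0, N5=0, N6=0 → Y1=0, Y2=0 — eliminated
  N1 stuck-at-1: N0=0, N1=1 [stuck-at-1], N2=0, N3=1, N4=1, N5=1, N6=1 → Y1=1, Y2=1 — matches
Only N1 stuck-at-1 reproduces the observed Y1=1, Y2=1.

N1 stuck-at-1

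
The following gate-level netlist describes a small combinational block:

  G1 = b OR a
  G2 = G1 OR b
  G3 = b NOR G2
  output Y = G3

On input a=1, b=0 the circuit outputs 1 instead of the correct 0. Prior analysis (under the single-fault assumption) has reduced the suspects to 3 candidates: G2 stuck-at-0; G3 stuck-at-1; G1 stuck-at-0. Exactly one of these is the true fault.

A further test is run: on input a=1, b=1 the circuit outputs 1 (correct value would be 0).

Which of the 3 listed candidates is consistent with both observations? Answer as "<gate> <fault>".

G3 stuck-at-1

Evaluate each candidate on input a=1, b=1:
  G2 stuck-at-0: G1=1, G2=0 [stuck-at-0], G3=0 → 0 — eliminated
  G3 stuck-at-1: G1=1, G2=1, G3=1 [stuck-at-1] → 1 — matches
  G1 stuck-at-0: G1=0 [stuck-at-0], G2=1, G3=0 → 0 — eliminated
Only G3 stuck-at-1 reproduces the observed 1.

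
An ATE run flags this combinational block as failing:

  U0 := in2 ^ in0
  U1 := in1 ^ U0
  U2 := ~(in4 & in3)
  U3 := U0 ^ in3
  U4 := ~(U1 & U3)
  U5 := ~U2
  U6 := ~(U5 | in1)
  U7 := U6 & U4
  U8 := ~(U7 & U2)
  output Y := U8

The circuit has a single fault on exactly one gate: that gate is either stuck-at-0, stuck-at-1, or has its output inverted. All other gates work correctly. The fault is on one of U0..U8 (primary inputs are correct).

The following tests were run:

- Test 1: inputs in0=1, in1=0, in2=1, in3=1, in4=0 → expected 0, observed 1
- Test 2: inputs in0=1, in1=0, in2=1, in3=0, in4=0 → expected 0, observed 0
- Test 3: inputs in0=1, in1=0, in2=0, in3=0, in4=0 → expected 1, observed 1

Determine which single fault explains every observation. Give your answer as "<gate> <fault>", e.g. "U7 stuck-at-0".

Fault-free values for test 1 (in0=1, in1=0, in2=1, in3=1, in4=0): U0=0, U1=0, U2=1, U3=1, U4=1, U5=0, U6=1, U7=1, U8=0, giving Y=0. Observed 1.
Test 1: faults giving observed 1 are {U1 stuck-at-1, U1 inverted output, U2 stuck-at-0, U2 inverted output, U4 stuck-at-0, U4 inverted output, U5 stuck-at-1, U5 inverted output, U6 stuck-at-0, U6 inverted output, U7 stuck-at-0, U7 inverted output, U8 stuck-at-1, U8 inverted output}.
Test 2 (in0=1, in1=0, in2=1, in3=0, in4=0): fault-free U0=0, U1=0, U2=1, U3=0, U4=1, U5=0, U6=1, U7=1, U8=0 → 0; observed 0. Eliminates U2 stuck-at-0, U2 inverted output, U4 stuck-at-0, U4 inverted output, U5 stuck-at-1, U5 inverted output, U6 stuck-at-0, U6 inverted output, U7 stuck-at-0, U7 inverted output, U8 stuck-at-1, U8 inverted output.
Test 3 (in0=1, in1=0, in2=0, in3=0, in4=0): fault-free U0=1, U1=1, U2=1, U3=1, U4=0, U5=0, U6=1, U7=0, U8=1 → 1; observed 1. Eliminates U1 inverted output.
Only U1 stuck-at-1 is consistent with every test.

U1 stuck-at-1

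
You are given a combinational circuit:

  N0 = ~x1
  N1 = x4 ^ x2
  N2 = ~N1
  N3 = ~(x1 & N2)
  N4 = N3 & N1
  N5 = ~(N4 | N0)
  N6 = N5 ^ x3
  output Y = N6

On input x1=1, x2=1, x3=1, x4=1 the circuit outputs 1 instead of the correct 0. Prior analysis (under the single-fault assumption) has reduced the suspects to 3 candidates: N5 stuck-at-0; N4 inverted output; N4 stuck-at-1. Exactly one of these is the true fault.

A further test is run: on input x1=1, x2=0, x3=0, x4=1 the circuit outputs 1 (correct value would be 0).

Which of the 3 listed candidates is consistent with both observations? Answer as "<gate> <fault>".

N4 inverted output

Evaluate each candidate on input x1=1, x2=0, x3=0, x4=1:
  N5 stuck-at-0: N0=0, N1=1, N2=0, N3=1, N4=1, N5=0 [stuck-at-0], N6=0 → 0 — eliminated
  N4 inverted output: N0=0, N1=1, N2=0, N3=1, N4=0 [inverted output], N5=1, N6=1 → 1 — matches
  N4 stuck-at-1: N0=0, N1=1, N2=0, N3=1, N4=1 [stuck-at-1], N5=0, N6=0 → 0 — eliminated
Only N4 inverted output reproduces the observed 1.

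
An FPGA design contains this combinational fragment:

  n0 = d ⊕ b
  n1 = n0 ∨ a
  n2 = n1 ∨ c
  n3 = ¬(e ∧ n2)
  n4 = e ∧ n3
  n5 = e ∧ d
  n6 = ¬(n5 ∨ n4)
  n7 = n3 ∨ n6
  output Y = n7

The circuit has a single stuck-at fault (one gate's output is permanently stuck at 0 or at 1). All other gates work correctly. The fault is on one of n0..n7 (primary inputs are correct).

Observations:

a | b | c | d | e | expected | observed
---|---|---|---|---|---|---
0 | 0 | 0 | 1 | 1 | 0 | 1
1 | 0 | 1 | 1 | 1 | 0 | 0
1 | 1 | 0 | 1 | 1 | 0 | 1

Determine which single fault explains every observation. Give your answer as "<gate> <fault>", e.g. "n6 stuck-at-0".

n1 stuck-at-0

Fault-free values for test 1 (a=0, b=0, c=0, d=1, e=1): n0=1, n1=1, n2=1, n3=0, n4=0, n5=1, n6=0, n7=0, giving Y=0. Observed 1.
Test 1: faults giving observed 1 are {n0 stuck-at-0, n1 stuck-at-0, n2 stuck-at-0, n3 stuck-at-1, n5 stuck-at-0, n6 stuck-at-1, n7 stuck-at-1}.
Test 2 (a=1, b=0, c=1, d=1, e=1): fault-free n0=1, n1=1, n2=1, n3=0, n4=0, n5=1, n6=0, n7=0 → 0; observed 0. Eliminates n2 stuck-at-0, n3 stuck-at-1, n5 stuck-at-0, n6 stuck-at-1, n7 stuck-at-1.
Test 3 (a=1, b=1, c=0, d=1, e=1): fault-free n0=0, n1=1, n2=1, n3=0, n4=0, n5=1, n6=0, n7=0 → 0; observed 1. Eliminates n0 stuck-at-0.
Only n1 stuck-at-0 is consistent with every test.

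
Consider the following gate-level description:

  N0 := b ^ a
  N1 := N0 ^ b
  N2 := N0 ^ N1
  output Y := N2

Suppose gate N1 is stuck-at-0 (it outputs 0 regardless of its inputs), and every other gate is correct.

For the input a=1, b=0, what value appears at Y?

1

Propagate with N1 forced: N0=1, N1=0 [stuck-at-0], N2=1.
So Y = 1. (Without the fault it would be 0.)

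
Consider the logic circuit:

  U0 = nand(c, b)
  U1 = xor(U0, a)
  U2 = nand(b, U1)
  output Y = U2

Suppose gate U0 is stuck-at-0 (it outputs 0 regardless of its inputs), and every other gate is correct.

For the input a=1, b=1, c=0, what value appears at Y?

Propagate with U0 forced: U0=0 [stuck-at-0], U1=1, U2=0.
So Y = 0. (Without the fault it would be 1.)

0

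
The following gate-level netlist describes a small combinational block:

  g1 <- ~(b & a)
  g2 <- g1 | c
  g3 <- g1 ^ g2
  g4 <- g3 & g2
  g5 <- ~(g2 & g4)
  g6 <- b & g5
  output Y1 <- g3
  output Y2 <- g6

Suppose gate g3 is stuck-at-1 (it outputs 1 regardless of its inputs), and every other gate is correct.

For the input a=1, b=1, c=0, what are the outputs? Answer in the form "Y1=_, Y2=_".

Propagate with g3 forced: g1=0, g2=0, g3=1 [stuck-at-1], g4=0, g5=1, g6=1.
So the outputs are Y1=1, Y2=1. (Without the fault they would be Y1=0, Y2=1.)

Y1=1, Y2=1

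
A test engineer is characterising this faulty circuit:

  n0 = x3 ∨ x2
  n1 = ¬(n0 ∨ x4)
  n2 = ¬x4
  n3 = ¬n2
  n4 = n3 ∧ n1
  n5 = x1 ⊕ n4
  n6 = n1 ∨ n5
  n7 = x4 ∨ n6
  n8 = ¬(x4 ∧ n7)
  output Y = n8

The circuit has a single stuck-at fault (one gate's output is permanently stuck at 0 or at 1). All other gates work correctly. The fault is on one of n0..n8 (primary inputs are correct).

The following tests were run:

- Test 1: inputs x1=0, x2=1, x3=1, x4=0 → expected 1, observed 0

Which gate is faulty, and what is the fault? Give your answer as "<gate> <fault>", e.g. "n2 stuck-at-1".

n8 stuck-at-0

Fault-free values for test 1 (x1=0, x2=1, x3=1, x4=0): n0=1, n1=0, n2=1, n3=0, n4=0, n5=0, n6=0, n7=0, n8=1, giving Y=1. Observed 0.
Test 1: faults giving observed 0 are {n8 stuck-at-0}.
Only n8 stuck-at-0 is consistent with every test.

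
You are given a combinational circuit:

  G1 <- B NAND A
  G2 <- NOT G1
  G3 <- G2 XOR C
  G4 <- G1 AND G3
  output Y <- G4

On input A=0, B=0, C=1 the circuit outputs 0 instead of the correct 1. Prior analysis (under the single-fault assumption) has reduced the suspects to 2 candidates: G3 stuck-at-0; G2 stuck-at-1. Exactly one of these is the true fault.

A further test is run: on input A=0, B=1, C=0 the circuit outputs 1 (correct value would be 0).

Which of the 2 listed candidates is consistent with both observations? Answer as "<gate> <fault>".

Evaluate each candidate on input A=0, B=1, C=0:
  G3 stuck-at-0: G1=1, G2=0, G3=0 [stuck-at-0], G4=0 → 0 — eliminated
  G2 stuck-at-1: G1=1, G2=1 [stuck-at-1], G3=1, G4=1 → 1 — matches
Only G2 stuck-at-1 reproduces the observed 1.

G2 stuck-at-1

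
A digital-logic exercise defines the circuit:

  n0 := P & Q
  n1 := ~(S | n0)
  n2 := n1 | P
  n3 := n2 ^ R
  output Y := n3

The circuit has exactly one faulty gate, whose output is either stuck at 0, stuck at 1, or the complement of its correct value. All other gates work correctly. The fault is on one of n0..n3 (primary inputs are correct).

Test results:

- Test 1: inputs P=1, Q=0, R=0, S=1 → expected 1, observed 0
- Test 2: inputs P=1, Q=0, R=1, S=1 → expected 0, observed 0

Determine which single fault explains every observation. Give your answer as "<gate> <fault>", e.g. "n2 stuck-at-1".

n3 stuck-at-0

Fault-free values for test 1 (P=1, Q=0, R=0, S=1): n0=0, n1=0, n2=1, n3=1, giving Y=1. Observed 0.
Test 1: faults giving observed 0 are {n2 stuck-at-0, n2 inverted output, n3 stuck-at-0, n3 inverted output}.
Test 2 (P=1, Q=0, R=1, S=1): fault-free n0=0, n1=0, n2=1, n3=0 → 0; observed 0. Eliminates n2 stuck-at-0, n2 inverted output, n3 inverted output.
Only n3 stuck-at-0 is consistent with every test.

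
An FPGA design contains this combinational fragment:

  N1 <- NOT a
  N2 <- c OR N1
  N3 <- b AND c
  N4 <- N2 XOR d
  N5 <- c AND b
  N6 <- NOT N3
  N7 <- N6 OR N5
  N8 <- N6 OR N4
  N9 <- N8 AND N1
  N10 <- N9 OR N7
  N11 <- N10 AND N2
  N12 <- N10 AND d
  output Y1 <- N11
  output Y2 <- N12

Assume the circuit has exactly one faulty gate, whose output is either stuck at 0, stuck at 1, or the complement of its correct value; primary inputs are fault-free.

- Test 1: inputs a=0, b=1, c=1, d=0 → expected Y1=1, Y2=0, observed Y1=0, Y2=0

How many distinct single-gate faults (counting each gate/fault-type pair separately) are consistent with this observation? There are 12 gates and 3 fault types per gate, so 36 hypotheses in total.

6

Fault-free: N1=1, N2=1, N3=1, N4=1, N5=1, N6=0, N7=1, N8=1, N9=1, N10=1, N11=1, N12=0 → Y1=1, Y2=0. Observed Y1=0, Y2=0.
  N1: none of the 3 fault types match ✗
  N2: stuck-at-0, inverted output ✓; others ✗
  N3: none of the 3 fault types match ✗
  N4: none of the 3 fault types match ✗
  N5: none of the 3 fault types match ✗
  N6: none of the 3 fault types match ✗
  N7: none of the 3 fault types match ✗
  N8: none of the 3 fault types match ✗
  N9: none of the 3 fault types match ✗
  N10: stuck-at-0, inverted output ✓; others ✗
  N11: stuck-at-0, inverted output ✓; others ✗
  N12: none of the 3 fault types match ✗
Consistent faults: {N2 stuck-at-0, N2 inverted output, N10 stuck-at-0, N10 inverted output, N11 stuck-at-0, N11 inverted output} — 6 in all.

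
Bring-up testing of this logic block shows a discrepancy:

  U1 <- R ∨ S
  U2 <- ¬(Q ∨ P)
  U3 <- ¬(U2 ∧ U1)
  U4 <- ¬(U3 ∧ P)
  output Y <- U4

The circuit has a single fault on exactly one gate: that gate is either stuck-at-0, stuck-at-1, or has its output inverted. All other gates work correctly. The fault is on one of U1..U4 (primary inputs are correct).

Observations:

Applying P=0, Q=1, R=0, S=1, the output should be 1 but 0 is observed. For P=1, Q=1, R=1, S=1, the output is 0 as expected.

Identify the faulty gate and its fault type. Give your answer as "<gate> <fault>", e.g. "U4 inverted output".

Fault-free values for test 1 (P=0, Q=1, R=0, S=1): U1=1, U2=0, U3=1, U4=1, giving Y=1. Observed 0.
Test 1: faults giving observed 0 are {U4 stuck-at-0, U4 inverted output}.
Test 2 (P=1, Q=1, R=1, S=1): fault-free U1=1, U2=0, U3=1, U4=0 → 0; observed 0. Eliminates U4 inverted output.
Only U4 stuck-at-0 is consistent with every test.

U4 stuck-at-0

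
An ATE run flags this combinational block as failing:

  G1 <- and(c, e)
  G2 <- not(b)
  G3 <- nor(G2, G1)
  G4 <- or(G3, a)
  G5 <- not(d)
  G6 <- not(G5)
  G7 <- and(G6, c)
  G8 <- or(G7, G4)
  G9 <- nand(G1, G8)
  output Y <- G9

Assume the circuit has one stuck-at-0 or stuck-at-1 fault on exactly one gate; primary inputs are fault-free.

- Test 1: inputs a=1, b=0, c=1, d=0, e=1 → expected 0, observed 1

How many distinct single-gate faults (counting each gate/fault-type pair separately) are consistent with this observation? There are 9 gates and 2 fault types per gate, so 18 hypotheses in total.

Fault-free: G1=1, G2=1, G3=0, G4=1, G5=1, G6=0, G7=0, G8=1, G9=0 → 0. Observed 1.
  G1: stuck-at-0 ✓; others ✗
  G2: none of the 2 fault types match ✗
  G3: none of the 2 fault types match ✗
  G4: stuck-at-0 ✓; others ✗
  G5: none of the 2 fault types match ✗
  G6: none of the 2 fault types match ✗
  G7: none of the 2 fault types match ✗
  G8: stuck-at-0 ✓; others ✗
  G9: stuck-at-1 ✓; others ✗
Consistent faults: {G1 stuck-at-0, G4 stuck-at-0, G8 stuck-at-0, G9 stuck-at-1} — 4 in all.

4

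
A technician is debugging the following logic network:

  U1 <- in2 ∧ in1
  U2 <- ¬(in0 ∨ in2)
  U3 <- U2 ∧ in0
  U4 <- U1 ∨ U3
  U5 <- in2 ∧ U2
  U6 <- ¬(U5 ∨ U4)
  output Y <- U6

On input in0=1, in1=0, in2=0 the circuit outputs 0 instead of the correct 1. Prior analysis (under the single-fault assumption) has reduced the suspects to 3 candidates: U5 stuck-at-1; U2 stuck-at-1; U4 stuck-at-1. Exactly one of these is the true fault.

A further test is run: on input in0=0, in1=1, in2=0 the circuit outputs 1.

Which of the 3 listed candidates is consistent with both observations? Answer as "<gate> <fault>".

Evaluate each candidate on input in0=0, in1=1, in2=0:
  U5 stuck-at-1: U1=0, U2=1, U3=0, U4=0, U5=1 [stuck-at-1], U6=0 → 0 — eliminated
  U2 stuck-at-1: U1=0, U2=1 [stuck-at-1], U3=0, U4=0, U5=0, U6=1 → 1 — matches
  U4 stuck-at-1: U1=0, U2=1, U3=0, U4=1 [stuck-at-1], U5=0, U6=0 → 0 — eliminated
Only U2 stuck-at-1 reproduces the observed 1.

U2 stuck-at-1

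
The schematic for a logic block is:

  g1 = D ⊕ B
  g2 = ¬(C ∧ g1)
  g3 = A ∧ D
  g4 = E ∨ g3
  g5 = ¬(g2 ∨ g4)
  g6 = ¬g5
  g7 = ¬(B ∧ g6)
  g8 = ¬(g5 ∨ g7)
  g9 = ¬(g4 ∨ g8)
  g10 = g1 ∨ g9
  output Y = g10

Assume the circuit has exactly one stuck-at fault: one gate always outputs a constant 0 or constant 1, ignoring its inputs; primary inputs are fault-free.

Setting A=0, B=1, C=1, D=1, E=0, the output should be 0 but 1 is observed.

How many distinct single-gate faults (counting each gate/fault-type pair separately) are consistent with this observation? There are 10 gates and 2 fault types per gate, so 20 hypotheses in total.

Fault-free: g1=0, g2=1, g3=0, g4=0, g5=0, g6=1, g7=0, g8=1, g9=0, g10=0 → 0. Observed 1.
  g1: stuck-at-1 ✓; others ✗
  g2: stuck-at-0 ✓; others ✗
  g3: none of the 2 fault types match ✗
  g4: none of the 2 fault types match ✗
  g5: stuck-at-1 ✓; others ✗
  g6: stuck-at-0 ✓; others ✗
  g7: stuck-at-1 ✓; others ✗
  g8: stuck-at-0 ✓; others ✗
  g9: stuck-at-1 ✓; others ✗
  g10: stuck-at-1 ✓; others ✗
Consistent faults: {g1 stuck-at-1, g2 stuck-at-0, g5 stuck-at-1, g6 stuck-at-0, g7 stuck-at-1, g8 stuck-at-0, g9 stuck-at-1, g10 stuck-at-1} — 8 in all.

8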